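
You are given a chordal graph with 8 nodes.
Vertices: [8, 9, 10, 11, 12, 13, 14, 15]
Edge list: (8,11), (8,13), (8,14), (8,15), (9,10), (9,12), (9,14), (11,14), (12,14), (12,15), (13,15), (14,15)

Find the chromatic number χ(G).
χ(G) = 3

Clique number ω(G) = 3 (lower bound: χ ≥ ω).
The clique on [8, 13, 15] has size 3, forcing χ ≥ 3, and the coloring below uses 3 colors, so χ(G) = 3.
A valid 3-coloring: color 1: [10, 13, 14]; color 2: [8, 12]; color 3: [9, 11, 15].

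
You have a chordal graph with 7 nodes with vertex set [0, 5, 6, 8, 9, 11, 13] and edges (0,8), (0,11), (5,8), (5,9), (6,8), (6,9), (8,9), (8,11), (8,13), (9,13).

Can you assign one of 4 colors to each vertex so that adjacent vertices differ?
Yes, G is 4-colorable

A valid 4-coloring: color 1: [8]; color 2: [0, 9]; color 3: [5, 6, 11, 13].
(χ(G) = 3 ≤ 4.)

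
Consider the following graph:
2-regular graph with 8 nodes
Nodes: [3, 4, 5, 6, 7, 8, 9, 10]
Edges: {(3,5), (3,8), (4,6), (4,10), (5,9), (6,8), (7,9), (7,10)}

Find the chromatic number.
χ(G) = 2

Clique number ω(G) = 2 (lower bound: χ ≥ ω).
The graph is bipartite (no odd cycle), so 2 colors suffice: χ(G) = 2.
A valid 2-coloring: color 1: [3, 6, 9, 10]; color 2: [4, 5, 7, 8].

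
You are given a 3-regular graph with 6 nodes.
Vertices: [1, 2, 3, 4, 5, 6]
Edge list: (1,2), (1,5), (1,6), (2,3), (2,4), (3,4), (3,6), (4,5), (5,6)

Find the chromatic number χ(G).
χ(G) = 3

Clique number ω(G) = 3 (lower bound: χ ≥ ω).
The clique on [1, 5, 6] has size 3, forcing χ ≥ 3, and the coloring below uses 3 colors, so χ(G) = 3.
A valid 3-coloring: color 1: [4, 6]; color 2: [1, 3]; color 3: [2, 5].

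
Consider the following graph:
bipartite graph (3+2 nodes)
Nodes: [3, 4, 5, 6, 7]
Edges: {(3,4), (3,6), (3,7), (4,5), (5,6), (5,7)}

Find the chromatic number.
χ(G) = 2

Clique number ω(G) = 2 (lower bound: χ ≥ ω).
The graph is bipartite (no odd cycle), so 2 colors suffice: χ(G) = 2.
A valid 2-coloring: color 1: [3, 5]; color 2: [4, 6, 7].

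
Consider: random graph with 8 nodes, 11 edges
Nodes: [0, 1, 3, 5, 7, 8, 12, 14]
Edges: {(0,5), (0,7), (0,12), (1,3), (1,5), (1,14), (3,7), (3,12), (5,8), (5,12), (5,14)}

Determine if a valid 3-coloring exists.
A valid 3-coloring: color 1: [3, 5]; color 2: [0, 8, 14]; color 3: [1, 7, 12].
(χ(G) = 3 ≤ 3.)

Yes, G is 3-colorable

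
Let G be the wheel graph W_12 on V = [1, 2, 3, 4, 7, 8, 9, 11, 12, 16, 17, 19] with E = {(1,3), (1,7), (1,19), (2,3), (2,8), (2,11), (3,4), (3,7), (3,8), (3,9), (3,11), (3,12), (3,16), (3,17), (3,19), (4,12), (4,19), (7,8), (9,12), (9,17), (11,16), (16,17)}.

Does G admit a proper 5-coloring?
Yes, G is 5-colorable

A valid 5-coloring: color 1: [3]; color 2: [1, 2, 4, 9, 16]; color 3: [8, 11, 12, 17, 19]; color 4: [7].
(χ(G) = 4 ≤ 5.)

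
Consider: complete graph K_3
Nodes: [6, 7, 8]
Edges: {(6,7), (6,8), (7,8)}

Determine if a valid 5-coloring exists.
Yes, G is 5-colorable

A valid 5-coloring: color 1: [6]; color 2: [8]; color 3: [7].
(χ(G) = 3 ≤ 5.)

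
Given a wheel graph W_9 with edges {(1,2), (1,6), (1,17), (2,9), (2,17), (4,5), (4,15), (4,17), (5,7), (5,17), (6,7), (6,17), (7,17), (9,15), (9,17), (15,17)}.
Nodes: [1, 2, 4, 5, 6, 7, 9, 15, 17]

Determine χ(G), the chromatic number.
Clique number ω(G) = 3 (lower bound: χ ≥ ω).
The clique on [1, 2, 17] has size 3, forcing χ ≥ 3, and the coloring below uses 3 colors, so χ(G) = 3.
A valid 3-coloring: color 1: [17]; color 2: [1, 4, 7, 9]; color 3: [2, 5, 6, 15].

χ(G) = 3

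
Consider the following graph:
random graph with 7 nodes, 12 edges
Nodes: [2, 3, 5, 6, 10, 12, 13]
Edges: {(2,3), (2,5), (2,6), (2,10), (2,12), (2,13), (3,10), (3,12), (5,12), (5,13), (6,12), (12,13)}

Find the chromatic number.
χ(G) = 4

Clique number ω(G) = 4 (lower bound: χ ≥ ω).
The clique on [2, 5, 12, 13] has size 4, forcing χ ≥ 4, and the coloring below uses 4 colors, so χ(G) = 4.
A valid 4-coloring: color 1: [2]; color 2: [10, 12]; color 3: [3, 5, 6]; color 4: [13].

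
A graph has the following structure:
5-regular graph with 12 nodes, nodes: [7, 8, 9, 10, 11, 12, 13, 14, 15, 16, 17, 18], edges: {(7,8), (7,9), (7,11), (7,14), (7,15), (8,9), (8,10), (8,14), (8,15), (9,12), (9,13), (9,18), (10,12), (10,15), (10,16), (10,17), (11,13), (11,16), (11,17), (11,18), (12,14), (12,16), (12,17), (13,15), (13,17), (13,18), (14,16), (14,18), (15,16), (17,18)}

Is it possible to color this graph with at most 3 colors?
No, G is not 3-colorable

The clique on vertices [11, 13, 17, 18] has size 4 > 3, so it alone needs 4 colors.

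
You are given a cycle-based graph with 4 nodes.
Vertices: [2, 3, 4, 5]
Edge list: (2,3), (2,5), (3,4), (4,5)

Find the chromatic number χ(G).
χ(G) = 2

Clique number ω(G) = 2 (lower bound: χ ≥ ω).
The graph is bipartite (no odd cycle), so 2 colors suffice: χ(G) = 2.
A valid 2-coloring: color 1: [3, 5]; color 2: [2, 4].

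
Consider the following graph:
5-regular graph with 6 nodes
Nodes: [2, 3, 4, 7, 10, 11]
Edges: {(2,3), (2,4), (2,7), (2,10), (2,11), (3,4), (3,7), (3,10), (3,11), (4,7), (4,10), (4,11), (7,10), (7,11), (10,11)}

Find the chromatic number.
χ(G) = 6

Clique number ω(G) = 6 (lower bound: χ ≥ ω).
The clique on [2, 3, 4, 7, 10, 11] has size 6, forcing χ ≥ 6, and the coloring below uses 6 colors, so χ(G) = 6.
A valid 6-coloring: color 1: [11]; color 2: [4]; color 3: [3]; color 4: [7]; color 5: [2]; color 6: [10].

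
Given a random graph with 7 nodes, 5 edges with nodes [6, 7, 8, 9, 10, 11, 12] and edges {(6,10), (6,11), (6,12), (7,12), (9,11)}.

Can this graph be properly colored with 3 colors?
Yes, G is 3-colorable

A valid 3-coloring: color 1: [6, 7, 8, 9]; color 2: [10, 11, 12].
(χ(G) = 2 ≤ 3.)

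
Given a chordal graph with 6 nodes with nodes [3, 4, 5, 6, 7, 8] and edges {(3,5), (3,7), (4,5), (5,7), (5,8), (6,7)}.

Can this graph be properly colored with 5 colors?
Yes, G is 5-colorable

A valid 5-coloring: color 1: [5, 6]; color 2: [4, 7, 8]; color 3: [3].
(χ(G) = 3 ≤ 5.)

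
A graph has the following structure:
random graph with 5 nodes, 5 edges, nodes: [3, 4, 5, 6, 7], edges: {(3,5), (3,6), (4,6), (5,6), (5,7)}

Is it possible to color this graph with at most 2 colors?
No, G is not 2-colorable

The clique on vertices [3, 5, 6] has size 3 > 2, so it alone needs 3 colors.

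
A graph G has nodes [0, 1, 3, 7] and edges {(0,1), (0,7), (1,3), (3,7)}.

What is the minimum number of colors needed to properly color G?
Clique number ω(G) = 2 (lower bound: χ ≥ ω).
The graph is bipartite (no odd cycle), so 2 colors suffice: χ(G) = 2.
A valid 2-coloring: color 1: [0, 3]; color 2: [1, 7].

χ(G) = 2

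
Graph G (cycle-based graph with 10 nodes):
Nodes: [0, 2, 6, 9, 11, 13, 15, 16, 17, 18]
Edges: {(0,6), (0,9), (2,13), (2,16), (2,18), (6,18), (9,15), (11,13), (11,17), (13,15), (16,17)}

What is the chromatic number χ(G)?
χ(G) = 3

Clique number ω(G) = 2 (lower bound: χ ≥ ω).
Odd cycle [16, 17, 11, 13, 2] needs 3 colors (χ ≥ 3).
The coloring below uses 3 colors, so χ(G) = 3.
A valid 3-coloring: color 1: [2, 6, 9, 17]; color 2: [0, 13, 16, 18]; color 3: [11, 15].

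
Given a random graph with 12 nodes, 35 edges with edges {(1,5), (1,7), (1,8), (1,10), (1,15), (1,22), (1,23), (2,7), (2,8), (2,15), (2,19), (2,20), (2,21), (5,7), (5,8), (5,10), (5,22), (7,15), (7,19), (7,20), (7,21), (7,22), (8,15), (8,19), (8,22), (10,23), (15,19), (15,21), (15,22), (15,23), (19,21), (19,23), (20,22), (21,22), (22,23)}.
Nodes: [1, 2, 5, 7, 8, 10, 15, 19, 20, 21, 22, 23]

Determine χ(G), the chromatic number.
χ(G) = 5

Clique number ω(G) = 5 (lower bound: χ ≥ ω).
The clique on [2, 7, 15, 19, 21] has size 5, forcing χ ≥ 5, and the coloring below uses 5 colors, so χ(G) = 5.
A valid 5-coloring: color 1: [5, 15, 20]; color 2: [7, 8, 23]; color 3: [2, 10, 22]; color 4: [1, 21]; color 5: [19].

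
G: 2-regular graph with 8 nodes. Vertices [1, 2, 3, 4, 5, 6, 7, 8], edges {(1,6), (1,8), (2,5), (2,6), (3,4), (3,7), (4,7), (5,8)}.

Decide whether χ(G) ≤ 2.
No, G is not 2-colorable

The clique on vertices [3, 4, 7] has size 3 > 2, so it alone needs 3 colors.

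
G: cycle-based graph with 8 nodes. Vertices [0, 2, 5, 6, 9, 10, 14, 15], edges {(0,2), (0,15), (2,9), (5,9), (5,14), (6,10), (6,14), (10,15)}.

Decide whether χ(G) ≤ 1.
No, G is not 1-colorable

Edge (0,2) forces its endpoints to differ, so 1 color is not enough.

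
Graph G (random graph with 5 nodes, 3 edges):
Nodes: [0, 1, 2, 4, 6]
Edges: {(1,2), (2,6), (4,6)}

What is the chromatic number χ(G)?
Clique number ω(G) = 2 (lower bound: χ ≥ ω).
The graph is bipartite (no odd cycle), so 2 colors suffice: χ(G) = 2.
A valid 2-coloring: color 1: [0, 2, 4]; color 2: [1, 6].

χ(G) = 2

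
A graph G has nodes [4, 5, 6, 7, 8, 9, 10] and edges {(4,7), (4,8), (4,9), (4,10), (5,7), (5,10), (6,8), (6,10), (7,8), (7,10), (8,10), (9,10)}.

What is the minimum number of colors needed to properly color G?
χ(G) = 4

Clique number ω(G) = 4 (lower bound: χ ≥ ω).
The clique on [4, 7, 8, 10] has size 4, forcing χ ≥ 4, and the coloring below uses 4 colors, so χ(G) = 4.
A valid 4-coloring: color 1: [10]; color 2: [6, 7, 9]; color 3: [4, 5]; color 4: [8].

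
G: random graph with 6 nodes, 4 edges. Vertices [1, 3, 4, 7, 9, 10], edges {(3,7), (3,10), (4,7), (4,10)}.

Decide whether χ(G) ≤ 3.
A valid 3-coloring: color 1: [1, 3, 4, 9]; color 2: [7, 10].
(χ(G) = 2 ≤ 3.)

Yes, G is 3-colorable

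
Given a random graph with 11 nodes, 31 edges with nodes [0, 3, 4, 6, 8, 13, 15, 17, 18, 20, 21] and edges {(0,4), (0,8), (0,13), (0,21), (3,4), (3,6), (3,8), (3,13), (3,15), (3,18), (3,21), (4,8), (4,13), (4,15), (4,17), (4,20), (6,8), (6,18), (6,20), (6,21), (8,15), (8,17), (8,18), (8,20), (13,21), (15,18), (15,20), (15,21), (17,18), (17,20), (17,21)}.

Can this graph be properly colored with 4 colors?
A valid 4-coloring: color 1: [8, 21]; color 2: [4, 18]; color 3: [0, 3, 20]; color 4: [6, 13, 15, 17].
(χ(G) = 4 ≤ 4.)

Yes, G is 4-colorable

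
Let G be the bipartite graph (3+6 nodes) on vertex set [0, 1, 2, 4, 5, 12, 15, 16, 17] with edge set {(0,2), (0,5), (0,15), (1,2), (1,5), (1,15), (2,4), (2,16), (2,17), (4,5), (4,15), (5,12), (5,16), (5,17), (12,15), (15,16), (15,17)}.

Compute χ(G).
χ(G) = 2

Clique number ω(G) = 2 (lower bound: χ ≥ ω).
The graph is bipartite (no odd cycle), so 2 colors suffice: χ(G) = 2.
A valid 2-coloring: color 1: [2, 5, 15]; color 2: [0, 1, 4, 12, 16, 17].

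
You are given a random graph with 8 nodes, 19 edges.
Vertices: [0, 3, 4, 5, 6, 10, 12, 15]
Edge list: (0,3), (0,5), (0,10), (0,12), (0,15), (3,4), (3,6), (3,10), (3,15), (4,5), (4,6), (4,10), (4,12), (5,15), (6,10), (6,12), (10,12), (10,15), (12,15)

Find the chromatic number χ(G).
Clique number ω(G) = 4 (lower bound: χ ≥ ω).
The clique on [0, 3, 10, 15] has size 4, forcing χ ≥ 4, and the coloring below uses 4 colors, so χ(G) = 4.
A valid 4-coloring: color 1: [5, 10]; color 2: [3, 12]; color 3: [4, 15]; color 4: [0, 6].

χ(G) = 4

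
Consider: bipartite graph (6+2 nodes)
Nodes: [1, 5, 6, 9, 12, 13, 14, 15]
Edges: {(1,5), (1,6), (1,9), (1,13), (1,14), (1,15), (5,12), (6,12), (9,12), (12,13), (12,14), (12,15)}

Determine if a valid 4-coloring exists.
A valid 4-coloring: color 1: [1, 12]; color 2: [5, 6, 9, 13, 14, 15].
(χ(G) = 2 ≤ 4.)

Yes, G is 4-colorable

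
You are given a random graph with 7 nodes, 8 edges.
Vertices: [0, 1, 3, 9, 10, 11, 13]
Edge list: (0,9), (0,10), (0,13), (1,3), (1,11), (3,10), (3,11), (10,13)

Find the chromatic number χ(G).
χ(G) = 3

Clique number ω(G) = 3 (lower bound: χ ≥ ω).
The clique on [0, 10, 13] has size 3, forcing χ ≥ 3, and the coloring below uses 3 colors, so χ(G) = 3.
A valid 3-coloring: color 1: [0, 3]; color 2: [1, 9, 10]; color 3: [11, 13].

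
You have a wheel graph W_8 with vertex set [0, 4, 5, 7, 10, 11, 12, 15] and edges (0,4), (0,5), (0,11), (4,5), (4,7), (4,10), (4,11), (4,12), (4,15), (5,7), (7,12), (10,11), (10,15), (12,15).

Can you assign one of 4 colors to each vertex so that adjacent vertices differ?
A valid 4-coloring: color 1: [4]; color 2: [0, 10, 12]; color 3: [5, 11, 15]; color 4: [7].
(χ(G) = 4 ≤ 4.)

Yes, G is 4-colorable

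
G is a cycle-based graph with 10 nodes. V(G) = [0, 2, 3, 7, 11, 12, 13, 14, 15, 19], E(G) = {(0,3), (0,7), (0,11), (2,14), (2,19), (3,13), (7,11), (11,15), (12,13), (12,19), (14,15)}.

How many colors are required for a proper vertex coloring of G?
Clique number ω(G) = 3 (lower bound: χ ≥ ω).
The clique on [0, 7, 11] has size 3, forcing χ ≥ 3, and the coloring below uses 3 colors, so χ(G) = 3.
A valid 3-coloring: color 1: [0, 2, 13, 15]; color 2: [3, 11, 12, 14]; color 3: [7, 19].

χ(G) = 3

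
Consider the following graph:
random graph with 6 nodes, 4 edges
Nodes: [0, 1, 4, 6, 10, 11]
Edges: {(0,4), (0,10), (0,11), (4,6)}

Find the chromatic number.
Clique number ω(G) = 2 (lower bound: χ ≥ ω).
The graph is bipartite (no odd cycle), so 2 colors suffice: χ(G) = 2.
A valid 2-coloring: color 1: [0, 1, 6]; color 2: [4, 10, 11].

χ(G) = 2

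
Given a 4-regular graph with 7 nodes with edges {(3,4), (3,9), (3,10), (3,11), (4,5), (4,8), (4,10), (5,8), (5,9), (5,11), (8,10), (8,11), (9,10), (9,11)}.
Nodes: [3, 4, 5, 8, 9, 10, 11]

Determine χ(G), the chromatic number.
Clique number ω(G) = 3 (lower bound: χ ≥ ω).
Suppose a proper 3-coloring c exists. The clique [3, 4, 10] takes 3 distinct colors; by symmetry let c(3) = 1, c(4) = 2, c(10) = 3.
- Vertex 8: neighbors [4, 10] already have colors [2, 3] ⇒ c(8) = 1.
- Vertex 5: neighbors [8, 4] already have colors [1, 2] ⇒ c(5) = 3.
- Vertex 9: neighbors [3, 5] already have colors [1, 3] ⇒ c(9) = 2.
- Vertex 11: neighbors [3, 9, 5] already have colors [1, 2, 3] — all 3 colors blocked. Contradiction.
The forced assignments end in a contradiction, so G has no proper 3-coloring (χ ≥ 4).
The coloring below uses 4 colors, so χ(G) = 4.
A valid 4-coloring: color 1: [3, 5]; color 2: [8, 9]; color 3: [10, 11]; color 4: [4].

χ(G) = 4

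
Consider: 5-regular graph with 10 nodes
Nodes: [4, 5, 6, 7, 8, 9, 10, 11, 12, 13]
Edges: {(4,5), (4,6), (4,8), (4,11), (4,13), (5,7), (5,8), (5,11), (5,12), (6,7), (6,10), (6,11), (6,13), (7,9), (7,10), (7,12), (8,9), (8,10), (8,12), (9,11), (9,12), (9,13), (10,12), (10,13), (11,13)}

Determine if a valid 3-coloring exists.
The clique on vertices [4, 6, 11, 13] has size 4 > 3, so it alone needs 4 colors.

No, G is not 3-colorable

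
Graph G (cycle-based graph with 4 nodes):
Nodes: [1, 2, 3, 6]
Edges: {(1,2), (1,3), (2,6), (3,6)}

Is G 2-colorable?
Yes, G is 2-colorable

A valid 2-coloring: color 1: [1, 6]; color 2: [2, 3].
(χ(G) = 2 ≤ 2.)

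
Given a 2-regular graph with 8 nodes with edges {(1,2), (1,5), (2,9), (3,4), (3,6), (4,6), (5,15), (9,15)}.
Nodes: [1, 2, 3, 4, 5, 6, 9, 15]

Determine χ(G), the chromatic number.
χ(G) = 3

Clique number ω(G) = 3 (lower bound: χ ≥ ω).
The clique on [3, 4, 6] has size 3, forcing χ ≥ 3, and the coloring below uses 3 colors, so χ(G) = 3.
A valid 3-coloring: color 1: [2, 4, 15]; color 2: [1, 3, 9]; color 3: [5, 6].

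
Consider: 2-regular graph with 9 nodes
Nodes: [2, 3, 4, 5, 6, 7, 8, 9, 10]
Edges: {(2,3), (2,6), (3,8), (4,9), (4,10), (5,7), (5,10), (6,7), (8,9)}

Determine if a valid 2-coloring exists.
Odd cycle [10, 4, 9, 8, 3, 2, 6, 7, 5] needs 3 colors (χ ≥ 3).
Hence χ(G) ≥ 3 > 2, so no proper 2-coloring exists.

No, G is not 2-colorable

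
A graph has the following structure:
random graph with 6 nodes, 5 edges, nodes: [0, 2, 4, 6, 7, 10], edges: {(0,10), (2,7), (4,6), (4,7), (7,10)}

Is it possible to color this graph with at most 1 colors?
Edge (0,10) forces its endpoints to differ, so 1 color is not enough.

No, G is not 1-colorable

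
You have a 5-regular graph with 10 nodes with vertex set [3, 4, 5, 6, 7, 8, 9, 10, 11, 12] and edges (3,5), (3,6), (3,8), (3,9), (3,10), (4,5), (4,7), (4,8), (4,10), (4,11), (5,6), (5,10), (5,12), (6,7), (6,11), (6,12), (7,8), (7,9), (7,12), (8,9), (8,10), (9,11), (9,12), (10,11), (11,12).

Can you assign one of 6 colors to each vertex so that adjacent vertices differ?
Yes, G is 6-colorable

A valid 6-coloring: color 1: [3, 4, 12]; color 2: [6, 8]; color 3: [5, 7, 11]; color 4: [9, 10].
(χ(G) = 4 ≤ 6.)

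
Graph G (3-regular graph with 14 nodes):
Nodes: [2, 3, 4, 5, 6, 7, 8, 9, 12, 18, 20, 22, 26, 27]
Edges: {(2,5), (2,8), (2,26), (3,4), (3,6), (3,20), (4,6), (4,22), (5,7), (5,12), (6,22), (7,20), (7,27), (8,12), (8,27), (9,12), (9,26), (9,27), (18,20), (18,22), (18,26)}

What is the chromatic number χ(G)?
χ(G) = 3

Clique number ω(G) = 3 (lower bound: χ ≥ ω).
The clique on [3, 4, 6] has size 3, forcing χ ≥ 3, and the coloring below uses 3 colors, so χ(G) = 3.
A valid 3-coloring: color 1: [2, 6, 7, 12, 18]; color 2: [3, 5, 8, 9, 22]; color 3: [4, 20, 26, 27].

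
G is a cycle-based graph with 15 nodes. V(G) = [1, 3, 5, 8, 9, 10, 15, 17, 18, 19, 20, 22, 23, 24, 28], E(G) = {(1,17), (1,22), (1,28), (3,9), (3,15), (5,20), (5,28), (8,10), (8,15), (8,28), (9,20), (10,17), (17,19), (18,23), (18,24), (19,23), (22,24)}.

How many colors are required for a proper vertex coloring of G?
χ(G) = 3

Clique number ω(G) = 2 (lower bound: χ ≥ ω).
Odd cycle [24, 18, 23, 19, 17, 1, 22] needs 3 colors (χ ≥ 3).
The coloring below uses 3 colors, so χ(G) = 3.
A valid 3-coloring: color 1: [1, 5, 8, 9, 18, 19]; color 2: [3, 17, 20, 23, 24, 28]; color 3: [10, 15, 22].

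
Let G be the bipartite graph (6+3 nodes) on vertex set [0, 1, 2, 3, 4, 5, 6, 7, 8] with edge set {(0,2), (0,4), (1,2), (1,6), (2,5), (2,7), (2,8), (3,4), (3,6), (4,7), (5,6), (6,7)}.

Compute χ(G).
Clique number ω(G) = 2 (lower bound: χ ≥ ω).
The graph is bipartite (no odd cycle), so 2 colors suffice: χ(G) = 2.
A valid 2-coloring: color 1: [2, 4, 6]; color 2: [0, 1, 3, 5, 7, 8].

χ(G) = 2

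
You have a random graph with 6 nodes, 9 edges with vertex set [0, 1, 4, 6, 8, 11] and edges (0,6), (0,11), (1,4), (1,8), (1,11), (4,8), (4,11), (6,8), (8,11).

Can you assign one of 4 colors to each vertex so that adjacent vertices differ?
Yes, G is 4-colorable

A valid 4-coloring: color 1: [6, 11]; color 2: [0, 8]; color 3: [1]; color 4: [4].
(χ(G) = 4 ≤ 4.)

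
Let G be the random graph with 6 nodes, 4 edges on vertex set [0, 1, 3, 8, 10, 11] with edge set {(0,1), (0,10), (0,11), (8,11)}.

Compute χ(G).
Clique number ω(G) = 2 (lower bound: χ ≥ ω).
The graph is bipartite (no odd cycle), so 2 colors suffice: χ(G) = 2.
A valid 2-coloring: color 1: [0, 3, 8]; color 2: [1, 10, 11].

χ(G) = 2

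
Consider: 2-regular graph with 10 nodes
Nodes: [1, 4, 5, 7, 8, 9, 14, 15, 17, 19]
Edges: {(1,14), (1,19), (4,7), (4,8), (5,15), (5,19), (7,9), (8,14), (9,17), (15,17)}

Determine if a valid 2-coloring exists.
Yes, G is 2-colorable

A valid 2-coloring: color 1: [1, 5, 7, 8, 17]; color 2: [4, 9, 14, 15, 19].
(χ(G) = 2 ≤ 2.)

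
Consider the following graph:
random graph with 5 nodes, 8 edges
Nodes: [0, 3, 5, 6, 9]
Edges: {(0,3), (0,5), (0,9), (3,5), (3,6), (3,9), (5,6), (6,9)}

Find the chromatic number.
Clique number ω(G) = 3 (lower bound: χ ≥ ω).
The clique on [0, 3, 9] has size 3, forcing χ ≥ 3, and the coloring below uses 3 colors, so χ(G) = 3.
A valid 3-coloring: color 1: [3]; color 2: [5, 9]; color 3: [0, 6].

χ(G) = 3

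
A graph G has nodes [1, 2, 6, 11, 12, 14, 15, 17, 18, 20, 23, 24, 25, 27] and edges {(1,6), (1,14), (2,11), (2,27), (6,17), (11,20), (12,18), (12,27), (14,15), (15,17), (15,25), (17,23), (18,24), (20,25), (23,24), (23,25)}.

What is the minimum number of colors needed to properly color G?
χ(G) = 3

Clique number ω(G) = 2 (lower bound: χ ≥ ω).
Odd cycle [25, 20, 11, 2, 27, 12, 18, 24, 23] needs 3 colors (χ ≥ 3).
The coloring below uses 3 colors, so χ(G) = 3.
A valid 3-coloring: color 1: [2, 6, 12, 15, 20, 23]; color 2: [1, 11, 17, 24, 25, 27]; color 3: [14, 18].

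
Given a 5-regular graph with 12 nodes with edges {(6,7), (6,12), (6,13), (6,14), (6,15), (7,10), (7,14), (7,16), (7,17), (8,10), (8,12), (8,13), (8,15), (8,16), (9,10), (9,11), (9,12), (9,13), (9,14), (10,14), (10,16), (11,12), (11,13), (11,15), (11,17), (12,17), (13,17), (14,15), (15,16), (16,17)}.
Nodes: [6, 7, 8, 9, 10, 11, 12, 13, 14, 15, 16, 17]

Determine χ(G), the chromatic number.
χ(G) = 4

Clique number ω(G) = 3 (lower bound: χ ≥ ω).
Suppose a proper 3-coloring c exists. The clique [6, 7, 14] takes 3 distinct colors; by symmetry let c(6) = 1, c(7) = 2, c(14) = 3.
- Vertex 10: neighbors [7, 14] already have colors [2, 3] ⇒ c(10) = 1.
- Vertex 9: neighbors [10, 14] already have colors [1, 3] ⇒ c(9) = 2.
- Vertex 12: neighbors [6, 9] already have colors [1, 2] ⇒ c(12) = 3.
- Vertex 8: neighbors [10, 12] already have colors [1, 3] ⇒ c(8) = 2.
- Vertex 15: neighbors [6, 8, 14] already have colors [1, 2, 3] — all 3 colors blocked. Contradiction.
The forced assignments end in a contradiction, so G has no proper 3-coloring (χ ≥ 4).
The coloring below uses 4 colors, so χ(G) = 4.
A valid 4-coloring: color 1: [12, 13, 14, 16]; color 2: [9, 15, 17]; color 3: [6, 10, 11]; color 4: [7, 8].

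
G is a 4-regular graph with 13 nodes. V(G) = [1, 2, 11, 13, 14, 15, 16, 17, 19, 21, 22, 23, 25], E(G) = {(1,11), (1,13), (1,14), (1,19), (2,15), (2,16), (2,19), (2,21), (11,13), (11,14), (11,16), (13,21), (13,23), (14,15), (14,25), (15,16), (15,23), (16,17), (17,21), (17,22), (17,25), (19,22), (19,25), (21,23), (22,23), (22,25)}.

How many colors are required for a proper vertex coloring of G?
Clique number ω(G) = 3 (lower bound: χ ≥ ω).
Suppose a proper 3-coloring c exists. The clique [1, 11, 13] takes 3 distinct colors; by symmetry let c(1) = 1, c(11) = 2, c(13) = 3.
- Vertex 14: neighbors [1, 11] already have colors [1, 2] ⇒ c(14) = 3.
- Vertex 15: neighbors [14] already have colors [3]; try each remaining color.
- Case c(15) = 1:
  - Vertex 16: neighbors [15, 11] already have colors [1, 2] ⇒ c(16) = 3.
  - Vertex 2: neighbors [15, 16] already have colors [1, 3] ⇒ c(2) = 2.
  - Vertex 19: neighbors [1, 2] already have colors [1, 2] ⇒ c(19) = 3.
  - Vertex 21: neighbors [2, 13] already have colors [2, 3] ⇒ c(21) = 1.
  - Vertex 17: neighbors [21, 16] already have colors [1, 3] ⇒ c(17) = 2.
  - Vertex 22: neighbors [17, 19] already have colors [2, 3] ⇒ c(22) = 1.
  - Vertex 25: neighbors [22, 17, 14] already have colors [1, 2, 3] — all 3 colors blocked. Contradiction.
- Case c(15) = 2:
  - Vertex 23: neighbors [15, 13] already have colors [2, 3] ⇒ c(23) = 1.
  - Vertex 21: neighbors [23, 13] already have colors [1, 3] ⇒ c(21) = 2.
  - Vertex 17: neighbors [21] already have colors [2]; try each remaining color.
  - Case c(17) = 1:
    - Vertex 25: neighbors [17, 14] already have colors [1, 3] ⇒ c(25) = 2.
    - Vertex 19: neighbors [1, 25] already have colors [1, 2] ⇒ c(19) = 3.
    - Vertex 22: neighbors [17, 25, 19] already have colors [1, 2, 3] — all 3 colors blocked. Contradiction.
  - Case c(17) = 3:
    - Vertex 22: neighbors [23, 17] already have colors [1, 3] ⇒ c(22) = 2.
    - Vertex 19: neighbors [1, 22] already have colors [1, 2] ⇒ c(19) = 3.
    - Vertex 2: neighbors [15, 19] already have colors [2, 3] ⇒ c(2) = 1.
    - Vertex 16: neighbors [2, 11, 17] already have colors [1, 2, 3] — all 3 colors blocked. Contradiction.
Every case ends in a contradiction, so G has no proper 3-coloring (χ ≥ 4).
The coloring below uses 4 colors, so χ(G) = 4.
A valid 4-coloring: color 1: [1, 16, 21, 25]; color 2: [2, 13, 14, 22]; color 3: [11, 15, 17, 19]; color 4: [23].

χ(G) = 4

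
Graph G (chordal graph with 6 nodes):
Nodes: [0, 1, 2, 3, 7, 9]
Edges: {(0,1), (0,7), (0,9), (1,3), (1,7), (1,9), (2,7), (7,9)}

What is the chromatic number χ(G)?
χ(G) = 4

Clique number ω(G) = 4 (lower bound: χ ≥ ω).
The clique on [0, 1, 7, 9] has size 4, forcing χ ≥ 4, and the coloring below uses 4 colors, so χ(G) = 4.
A valid 4-coloring: color 1: [1, 2]; color 2: [3, 7]; color 3: [0]; color 4: [9].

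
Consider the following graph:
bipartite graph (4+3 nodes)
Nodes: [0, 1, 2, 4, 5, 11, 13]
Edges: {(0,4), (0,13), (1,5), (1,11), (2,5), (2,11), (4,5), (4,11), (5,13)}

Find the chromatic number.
χ(G) = 2

Clique number ω(G) = 2 (lower bound: χ ≥ ω).
The graph is bipartite (no odd cycle), so 2 colors suffice: χ(G) = 2.
A valid 2-coloring: color 1: [0, 5, 11]; color 2: [1, 2, 4, 13].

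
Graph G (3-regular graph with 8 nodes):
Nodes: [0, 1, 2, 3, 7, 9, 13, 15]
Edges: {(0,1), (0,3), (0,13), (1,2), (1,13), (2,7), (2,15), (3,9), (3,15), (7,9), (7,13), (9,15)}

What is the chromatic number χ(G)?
χ(G) = 3

Clique number ω(G) = 3 (lower bound: χ ≥ ω).
The clique on [0, 1, 13] has size 3, forcing χ ≥ 3, and the coloring below uses 3 colors, so χ(G) = 3.
A valid 3-coloring: color 1: [2, 3, 13]; color 2: [0, 7, 15]; color 3: [1, 9].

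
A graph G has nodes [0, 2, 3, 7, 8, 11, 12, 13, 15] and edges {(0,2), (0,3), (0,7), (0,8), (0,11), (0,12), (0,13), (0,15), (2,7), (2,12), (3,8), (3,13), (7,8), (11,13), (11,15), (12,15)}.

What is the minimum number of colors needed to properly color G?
χ(G) = 3

Clique number ω(G) = 3 (lower bound: χ ≥ ω).
The clique on [0, 2, 12] has size 3, forcing χ ≥ 3, and the coloring below uses 3 colors, so χ(G) = 3.
A valid 3-coloring: color 1: [0]; color 2: [2, 8, 13, 15]; color 3: [3, 7, 11, 12].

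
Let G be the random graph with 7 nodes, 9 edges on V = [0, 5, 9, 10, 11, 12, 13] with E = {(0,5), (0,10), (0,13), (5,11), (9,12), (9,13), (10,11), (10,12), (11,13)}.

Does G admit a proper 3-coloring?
A valid 3-coloring: color 1: [5, 10, 13]; color 2: [0, 9, 11]; color 3: [12].
(χ(G) = 3 ≤ 3.)

Yes, G is 3-colorable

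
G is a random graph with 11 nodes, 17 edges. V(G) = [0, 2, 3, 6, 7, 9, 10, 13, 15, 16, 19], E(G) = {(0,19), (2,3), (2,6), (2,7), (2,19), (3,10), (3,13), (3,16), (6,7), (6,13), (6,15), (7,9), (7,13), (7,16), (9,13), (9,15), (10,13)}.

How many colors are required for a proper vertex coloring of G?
Clique number ω(G) = 3 (lower bound: χ ≥ ω).
The clique on [3, 10, 13] has size 3, forcing χ ≥ 3, and the coloring below uses 3 colors, so χ(G) = 3.
A valid 3-coloring: color 1: [0, 2, 13, 15, 16]; color 2: [3, 7, 19]; color 3: [6, 9, 10].

χ(G) = 3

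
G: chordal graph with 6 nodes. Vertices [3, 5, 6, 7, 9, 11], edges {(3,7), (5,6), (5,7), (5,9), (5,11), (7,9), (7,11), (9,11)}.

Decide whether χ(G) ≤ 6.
A valid 6-coloring: color 1: [3, 5]; color 2: [6, 7]; color 3: [11]; color 4: [9].
(χ(G) = 4 ≤ 6.)

Yes, G is 6-colorable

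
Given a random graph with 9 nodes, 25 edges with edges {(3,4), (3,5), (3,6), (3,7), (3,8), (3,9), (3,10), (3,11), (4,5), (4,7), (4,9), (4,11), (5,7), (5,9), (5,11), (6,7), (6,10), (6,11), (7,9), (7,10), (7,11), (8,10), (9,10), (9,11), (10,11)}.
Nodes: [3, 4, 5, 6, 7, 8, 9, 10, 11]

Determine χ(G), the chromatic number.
χ(G) = 6

Clique number ω(G) = 6 (lower bound: χ ≥ ω).
The clique on [3, 4, 5, 7, 9, 11] has size 6, forcing χ ≥ 6, and the coloring below uses 6 colors, so χ(G) = 6.
A valid 6-coloring: color 1: [3]; color 2: [7, 8]; color 3: [11]; color 4: [4, 10]; color 5: [6, 9]; color 6: [5].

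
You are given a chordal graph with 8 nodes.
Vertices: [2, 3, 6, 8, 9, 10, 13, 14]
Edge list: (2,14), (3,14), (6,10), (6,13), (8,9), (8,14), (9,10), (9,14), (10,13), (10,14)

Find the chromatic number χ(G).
Clique number ω(G) = 3 (lower bound: χ ≥ ω).
The clique on [6, 10, 13] has size 3, forcing χ ≥ 3, and the coloring below uses 3 colors, so χ(G) = 3.
A valid 3-coloring: color 1: [6, 14]; color 2: [2, 3, 8, 10]; color 3: [9, 13].

χ(G) = 3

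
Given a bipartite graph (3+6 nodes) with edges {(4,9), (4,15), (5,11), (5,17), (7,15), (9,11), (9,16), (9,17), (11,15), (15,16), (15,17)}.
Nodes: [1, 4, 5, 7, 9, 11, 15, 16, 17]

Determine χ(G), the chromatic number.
χ(G) = 2

Clique number ω(G) = 2 (lower bound: χ ≥ ω).
The graph is bipartite (no odd cycle), so 2 colors suffice: χ(G) = 2.
A valid 2-coloring: color 1: [1, 5, 9, 15]; color 2: [4, 7, 11, 16, 17].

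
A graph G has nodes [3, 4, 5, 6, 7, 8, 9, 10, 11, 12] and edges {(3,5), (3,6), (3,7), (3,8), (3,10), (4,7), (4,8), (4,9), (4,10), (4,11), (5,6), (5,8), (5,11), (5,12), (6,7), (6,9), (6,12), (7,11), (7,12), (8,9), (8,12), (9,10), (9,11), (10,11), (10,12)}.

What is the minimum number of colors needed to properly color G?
Clique number ω(G) = 4 (lower bound: χ ≥ ω).
The clique on [4, 9, 10, 11] has size 4, forcing χ ≥ 4, and the coloring below uses 4 colors, so χ(G) = 4.
A valid 4-coloring: color 1: [3, 4, 12]; color 2: [5, 7, 9]; color 3: [6, 8, 10]; color 4: [11].

χ(G) = 4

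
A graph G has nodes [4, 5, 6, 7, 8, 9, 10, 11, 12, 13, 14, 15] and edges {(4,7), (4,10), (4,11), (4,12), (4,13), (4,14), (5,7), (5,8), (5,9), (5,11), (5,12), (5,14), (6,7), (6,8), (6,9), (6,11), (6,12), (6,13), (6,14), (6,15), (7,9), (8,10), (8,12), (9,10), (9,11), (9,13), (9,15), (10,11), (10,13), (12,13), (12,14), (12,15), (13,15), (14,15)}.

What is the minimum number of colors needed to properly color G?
Clique number ω(G) = 4 (lower bound: χ ≥ ω).
The clique on [6, 9, 13, 15] has size 4, forcing χ ≥ 4, and the coloring below uses 4 colors, so χ(G) = 4.
A valid 4-coloring: color 1: [4, 5, 6]; color 2: [9, 12]; color 3: [7, 8, 11, 13, 14]; color 4: [10, 15].

χ(G) = 4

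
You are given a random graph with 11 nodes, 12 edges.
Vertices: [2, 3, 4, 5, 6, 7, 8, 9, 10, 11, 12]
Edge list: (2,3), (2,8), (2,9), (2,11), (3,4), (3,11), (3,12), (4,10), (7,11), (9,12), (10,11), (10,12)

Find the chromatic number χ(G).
Clique number ω(G) = 3 (lower bound: χ ≥ ω).
The clique on [2, 3, 11] has size 3, forcing χ ≥ 3, and the coloring below uses 3 colors, so χ(G) = 3.
A valid 3-coloring: color 1: [2, 5, 6, 7, 10]; color 2: [4, 8, 11, 12]; color 3: [3, 9].

χ(G) = 3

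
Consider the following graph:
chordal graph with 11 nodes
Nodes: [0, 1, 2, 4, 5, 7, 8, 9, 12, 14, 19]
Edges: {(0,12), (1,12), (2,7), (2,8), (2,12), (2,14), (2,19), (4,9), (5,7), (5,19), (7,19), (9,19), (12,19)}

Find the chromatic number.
Clique number ω(G) = 3 (lower bound: χ ≥ ω).
The clique on [2, 12, 19] has size 3, forcing χ ≥ 3, and the coloring below uses 3 colors, so χ(G) = 3.
A valid 3-coloring: color 1: [0, 1, 4, 8, 14, 19]; color 2: [2, 5, 9]; color 3: [7, 12].

χ(G) = 3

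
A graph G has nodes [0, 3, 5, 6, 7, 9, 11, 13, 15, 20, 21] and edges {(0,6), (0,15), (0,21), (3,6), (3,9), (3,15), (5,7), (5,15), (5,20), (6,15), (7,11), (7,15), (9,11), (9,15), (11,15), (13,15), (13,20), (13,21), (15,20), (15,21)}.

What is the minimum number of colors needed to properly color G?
χ(G) = 3

Clique number ω(G) = 3 (lower bound: χ ≥ ω).
The clique on [0, 15, 21] has size 3, forcing χ ≥ 3, and the coloring below uses 3 colors, so χ(G) = 3.
A valid 3-coloring: color 1: [15]; color 2: [6, 7, 9, 20, 21]; color 3: [0, 3, 5, 11, 13].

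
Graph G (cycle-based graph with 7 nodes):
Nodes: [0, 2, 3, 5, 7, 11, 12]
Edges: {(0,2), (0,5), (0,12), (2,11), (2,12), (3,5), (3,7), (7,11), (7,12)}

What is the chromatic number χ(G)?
Clique number ω(G) = 3 (lower bound: χ ≥ ω).
The clique on [0, 2, 12] has size 3, forcing χ ≥ 3, and the coloring below uses 3 colors, so χ(G) = 3.
A valid 3-coloring: color 1: [0, 7]; color 2: [3, 11, 12]; color 3: [2, 5].

χ(G) = 3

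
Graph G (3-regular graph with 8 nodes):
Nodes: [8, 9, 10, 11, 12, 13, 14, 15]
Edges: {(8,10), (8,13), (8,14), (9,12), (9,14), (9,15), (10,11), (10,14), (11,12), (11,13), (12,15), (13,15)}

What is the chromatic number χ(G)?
Clique number ω(G) = 3 (lower bound: χ ≥ ω).
The clique on [8, 10, 14] has size 3, forcing χ ≥ 3, and the coloring below uses 3 colors, so χ(G) = 3.
A valid 3-coloring: color 1: [11, 14, 15]; color 2: [9, 10, 13]; color 3: [8, 12].

χ(G) = 3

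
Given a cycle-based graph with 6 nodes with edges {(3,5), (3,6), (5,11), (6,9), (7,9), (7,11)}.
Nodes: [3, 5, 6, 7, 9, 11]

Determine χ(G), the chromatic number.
χ(G) = 2

Clique number ω(G) = 2 (lower bound: χ ≥ ω).
The graph is bipartite (no odd cycle), so 2 colors suffice: χ(G) = 2.
A valid 2-coloring: color 1: [5, 6, 7]; color 2: [3, 9, 11].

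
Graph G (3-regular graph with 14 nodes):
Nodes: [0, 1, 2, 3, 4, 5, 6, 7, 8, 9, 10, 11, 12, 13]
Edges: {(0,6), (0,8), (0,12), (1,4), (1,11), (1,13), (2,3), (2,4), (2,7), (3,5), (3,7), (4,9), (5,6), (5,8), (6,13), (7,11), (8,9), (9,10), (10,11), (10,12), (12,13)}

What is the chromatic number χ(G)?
χ(G) = 3

Clique number ω(G) = 3 (lower bound: χ ≥ ω).
The clique on [2, 3, 7] has size 3, forcing χ ≥ 3, and the coloring below uses 3 colors, so χ(G) = 3.
A valid 3-coloring: color 1: [3, 4, 6, 8, 11, 12]; color 2: [0, 1, 2, 5, 9]; color 3: [7, 10, 13].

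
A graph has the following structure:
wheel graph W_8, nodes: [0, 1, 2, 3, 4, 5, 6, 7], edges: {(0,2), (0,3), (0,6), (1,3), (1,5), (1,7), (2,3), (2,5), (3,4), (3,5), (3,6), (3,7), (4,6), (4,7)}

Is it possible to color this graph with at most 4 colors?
A valid 4-coloring: color 1: [3]; color 2: [0, 1, 4]; color 3: [5, 6, 7]; color 4: [2].
(χ(G) = 4 ≤ 4.)

Yes, G is 4-colorable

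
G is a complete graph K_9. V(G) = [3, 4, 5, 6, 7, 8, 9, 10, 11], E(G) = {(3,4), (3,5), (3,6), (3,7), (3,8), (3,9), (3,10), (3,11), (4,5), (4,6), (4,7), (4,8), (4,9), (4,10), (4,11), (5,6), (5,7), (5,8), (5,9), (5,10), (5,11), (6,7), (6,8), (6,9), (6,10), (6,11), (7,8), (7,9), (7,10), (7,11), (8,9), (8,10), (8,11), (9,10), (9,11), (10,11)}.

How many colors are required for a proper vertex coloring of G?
χ(G) = 9

Clique number ω(G) = 9 (lower bound: χ ≥ ω).
The clique on [3, 4, 5, 6, 7, 8, 9, 10, 11] has size 9, forcing χ ≥ 9, and the coloring below uses 9 colors, so χ(G) = 9.
A valid 9-coloring: color 1: [5]; color 2: [3]; color 3: [7]; color 4: [9]; color 5: [10]; color 6: [11]; color 7: [4]; color 8: [6]; color 9: [8].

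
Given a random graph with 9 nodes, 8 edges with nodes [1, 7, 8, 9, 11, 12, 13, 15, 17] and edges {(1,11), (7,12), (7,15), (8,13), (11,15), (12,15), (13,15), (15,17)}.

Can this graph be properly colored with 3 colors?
Yes, G is 3-colorable

A valid 3-coloring: color 1: [1, 8, 9, 15]; color 2: [7, 11, 13, 17]; color 3: [12].
(χ(G) = 3 ≤ 3.)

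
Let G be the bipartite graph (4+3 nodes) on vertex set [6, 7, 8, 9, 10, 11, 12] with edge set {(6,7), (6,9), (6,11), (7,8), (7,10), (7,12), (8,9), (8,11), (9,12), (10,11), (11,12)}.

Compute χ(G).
Clique number ω(G) = 2 (lower bound: χ ≥ ω).
The graph is bipartite (no odd cycle), so 2 colors suffice: χ(G) = 2.
A valid 2-coloring: color 1: [7, 9, 11]; color 2: [6, 8, 10, 12].

χ(G) = 2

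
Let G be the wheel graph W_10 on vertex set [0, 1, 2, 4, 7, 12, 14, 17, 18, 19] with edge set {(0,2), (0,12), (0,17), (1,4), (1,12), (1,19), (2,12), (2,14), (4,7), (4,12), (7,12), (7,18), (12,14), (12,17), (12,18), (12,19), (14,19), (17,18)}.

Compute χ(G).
Clique number ω(G) = 3 (lower bound: χ ≥ ω).
Odd cycle [7, 4, 1, 19, 14, 2, 0, 17, 18] needs 3 colors (χ ≥ 3).
Vertex 12 is adjacent to every vertex of [0, 1, 2, 4, 7, 14, 17, 18, 19], which already need 3 colors among themselves, so 12 needs a new color (χ ≥ 4).
The coloring below uses 4 colors, so χ(G) = 4.
A valid 4-coloring: color 1: [12]; color 2: [1, 7, 14, 17]; color 3: [2, 4, 18, 19]; color 4: [0].

χ(G) = 4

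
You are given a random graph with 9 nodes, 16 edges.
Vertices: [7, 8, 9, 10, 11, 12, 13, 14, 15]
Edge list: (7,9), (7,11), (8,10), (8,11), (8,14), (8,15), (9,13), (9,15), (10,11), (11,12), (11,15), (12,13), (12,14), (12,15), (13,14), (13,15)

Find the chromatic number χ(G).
χ(G) = 3

Clique number ω(G) = 3 (lower bound: χ ≥ ω).
The clique on [9, 13, 15] has size 3, forcing χ ≥ 3, and the coloring below uses 3 colors, so χ(G) = 3.
A valid 3-coloring: color 1: [7, 10, 14, 15]; color 2: [11, 13]; color 3: [8, 9, 12].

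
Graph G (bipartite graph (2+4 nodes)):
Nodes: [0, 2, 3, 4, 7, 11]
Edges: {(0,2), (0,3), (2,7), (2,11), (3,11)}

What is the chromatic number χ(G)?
χ(G) = 2

Clique number ω(G) = 2 (lower bound: χ ≥ ω).
The graph is bipartite (no odd cycle), so 2 colors suffice: χ(G) = 2.
A valid 2-coloring: color 1: [2, 3, 4]; color 2: [0, 7, 11].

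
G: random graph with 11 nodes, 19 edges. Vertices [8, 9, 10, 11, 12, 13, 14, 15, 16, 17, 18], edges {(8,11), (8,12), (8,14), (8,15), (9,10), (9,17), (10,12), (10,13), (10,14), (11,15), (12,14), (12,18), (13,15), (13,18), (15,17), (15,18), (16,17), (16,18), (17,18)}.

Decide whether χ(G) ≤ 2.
No, G is not 2-colorable

The clique on vertices [10, 12, 14] has size 3 > 2, so it alone needs 3 colors.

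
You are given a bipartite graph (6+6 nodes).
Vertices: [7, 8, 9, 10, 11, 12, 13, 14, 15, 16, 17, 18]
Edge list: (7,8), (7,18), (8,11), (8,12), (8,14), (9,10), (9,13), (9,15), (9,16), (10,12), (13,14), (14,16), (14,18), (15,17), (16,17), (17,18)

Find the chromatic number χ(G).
Clique number ω(G) = 2 (lower bound: χ ≥ ω).
The graph is bipartite (no odd cycle), so 2 colors suffice: χ(G) = 2.
A valid 2-coloring: color 1: [8, 10, 13, 15, 16, 18]; color 2: [7, 9, 11, 12, 14, 17].

χ(G) = 2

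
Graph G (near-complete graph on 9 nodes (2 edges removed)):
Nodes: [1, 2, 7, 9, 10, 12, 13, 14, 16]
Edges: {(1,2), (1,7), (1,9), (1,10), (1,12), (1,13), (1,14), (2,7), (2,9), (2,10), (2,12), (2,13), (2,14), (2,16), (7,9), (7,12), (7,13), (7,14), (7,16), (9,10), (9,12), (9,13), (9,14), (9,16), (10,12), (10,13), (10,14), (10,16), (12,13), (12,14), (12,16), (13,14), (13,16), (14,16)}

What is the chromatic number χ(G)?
χ(G) = 7

Clique number ω(G) = 7 (lower bound: χ ≥ ω).
The clique on [2, 9, 10, 12, 13, 14, 16] has size 7, forcing χ ≥ 7, and the coloring below uses 7 colors, so χ(G) = 7.
A valid 7-coloring: color 1: [9]; color 2: [2]; color 3: [13]; color 4: [12]; color 5: [14]; color 6: [1, 16]; color 7: [7, 10].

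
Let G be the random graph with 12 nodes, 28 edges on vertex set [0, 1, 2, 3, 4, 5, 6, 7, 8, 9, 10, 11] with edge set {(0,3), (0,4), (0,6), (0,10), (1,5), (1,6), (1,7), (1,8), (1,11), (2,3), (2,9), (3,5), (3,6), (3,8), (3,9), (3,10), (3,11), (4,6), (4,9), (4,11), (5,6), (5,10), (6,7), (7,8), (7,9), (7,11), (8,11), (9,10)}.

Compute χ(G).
χ(G) = 4

Clique number ω(G) = 4 (lower bound: χ ≥ ω).
The clique on [1, 7, 8, 11] has size 4, forcing χ ≥ 4, and the coloring below uses 4 colors, so χ(G) = 4.
A valid 4-coloring: color 1: [1, 3, 4]; color 2: [6, 9, 11]; color 3: [0, 2, 5, 7]; color 4: [8, 10].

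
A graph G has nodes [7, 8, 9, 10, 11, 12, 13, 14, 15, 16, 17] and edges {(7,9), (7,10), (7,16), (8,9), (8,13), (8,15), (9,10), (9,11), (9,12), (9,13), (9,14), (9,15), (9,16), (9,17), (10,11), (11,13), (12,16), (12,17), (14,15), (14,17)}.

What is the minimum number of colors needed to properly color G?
Clique number ω(G) = 3 (lower bound: χ ≥ ω).
The clique on [7, 9, 16] has size 3, forcing χ ≥ 3, and the coloring below uses 3 colors, so χ(G) = 3.
A valid 3-coloring: color 1: [9]; color 2: [7, 8, 11, 12, 14]; color 3: [10, 13, 15, 16, 17].

χ(G) = 3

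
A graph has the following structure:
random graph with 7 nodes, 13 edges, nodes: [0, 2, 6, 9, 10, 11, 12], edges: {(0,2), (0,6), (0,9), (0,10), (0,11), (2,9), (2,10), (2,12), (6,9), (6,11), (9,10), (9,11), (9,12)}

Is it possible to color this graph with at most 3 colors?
No, G is not 3-colorable

The clique on vertices [0, 2, 9, 10] has size 4 > 3, so it alone needs 4 colors.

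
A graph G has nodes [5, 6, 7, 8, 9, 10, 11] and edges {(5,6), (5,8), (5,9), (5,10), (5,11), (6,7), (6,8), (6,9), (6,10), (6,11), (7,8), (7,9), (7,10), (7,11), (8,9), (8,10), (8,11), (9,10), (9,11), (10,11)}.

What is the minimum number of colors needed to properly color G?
χ(G) = 6

Clique number ω(G) = 6 (lower bound: χ ≥ ω).
The clique on [5, 6, 8, 9, 10, 11] has size 6, forcing χ ≥ 6, and the coloring below uses 6 colors, so χ(G) = 6.
A valid 6-coloring: color 1: [10]; color 2: [6]; color 3: [11]; color 4: [9]; color 5: [8]; color 6: [5, 7].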